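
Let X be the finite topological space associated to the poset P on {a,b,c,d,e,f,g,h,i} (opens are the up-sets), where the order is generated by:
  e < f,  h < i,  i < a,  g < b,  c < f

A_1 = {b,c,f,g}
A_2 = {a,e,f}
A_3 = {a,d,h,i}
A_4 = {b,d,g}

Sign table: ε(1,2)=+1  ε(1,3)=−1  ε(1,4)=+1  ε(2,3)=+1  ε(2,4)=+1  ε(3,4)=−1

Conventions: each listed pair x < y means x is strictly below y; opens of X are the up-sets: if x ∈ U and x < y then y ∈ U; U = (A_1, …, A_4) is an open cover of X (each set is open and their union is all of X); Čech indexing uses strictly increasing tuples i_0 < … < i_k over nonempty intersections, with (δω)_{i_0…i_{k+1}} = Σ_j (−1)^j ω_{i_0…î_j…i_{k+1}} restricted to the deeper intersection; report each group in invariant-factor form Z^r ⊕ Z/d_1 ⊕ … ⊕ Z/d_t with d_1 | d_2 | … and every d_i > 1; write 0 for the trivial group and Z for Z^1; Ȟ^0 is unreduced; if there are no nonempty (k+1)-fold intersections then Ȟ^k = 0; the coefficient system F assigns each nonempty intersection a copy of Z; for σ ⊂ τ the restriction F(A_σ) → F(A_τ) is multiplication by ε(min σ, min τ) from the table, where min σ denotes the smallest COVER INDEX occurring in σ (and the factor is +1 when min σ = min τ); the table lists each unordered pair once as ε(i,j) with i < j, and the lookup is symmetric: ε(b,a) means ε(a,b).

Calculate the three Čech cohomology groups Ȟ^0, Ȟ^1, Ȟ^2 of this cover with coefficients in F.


Ȟ^0(U;F) ≅ 0, Ȟ^1(U;F) ≅ Z/2 and Ȟ^2(U;F) ≅ 0

nerve simplices:
  A12={f} A14={b,g} A23={a} A34={d}
C dims 4,4; δ0: rk 4, SNF 1^3·2
degree 0: 4−4−0 = 0 → Ȟ^0 ≅ 0
degree 1: 4−0−4 = 0 plus torsion [2] → Ȟ^1 ≅ Z/2
degree 2: 0−0−0 = 0 → Ȟ^2 ≅ 0


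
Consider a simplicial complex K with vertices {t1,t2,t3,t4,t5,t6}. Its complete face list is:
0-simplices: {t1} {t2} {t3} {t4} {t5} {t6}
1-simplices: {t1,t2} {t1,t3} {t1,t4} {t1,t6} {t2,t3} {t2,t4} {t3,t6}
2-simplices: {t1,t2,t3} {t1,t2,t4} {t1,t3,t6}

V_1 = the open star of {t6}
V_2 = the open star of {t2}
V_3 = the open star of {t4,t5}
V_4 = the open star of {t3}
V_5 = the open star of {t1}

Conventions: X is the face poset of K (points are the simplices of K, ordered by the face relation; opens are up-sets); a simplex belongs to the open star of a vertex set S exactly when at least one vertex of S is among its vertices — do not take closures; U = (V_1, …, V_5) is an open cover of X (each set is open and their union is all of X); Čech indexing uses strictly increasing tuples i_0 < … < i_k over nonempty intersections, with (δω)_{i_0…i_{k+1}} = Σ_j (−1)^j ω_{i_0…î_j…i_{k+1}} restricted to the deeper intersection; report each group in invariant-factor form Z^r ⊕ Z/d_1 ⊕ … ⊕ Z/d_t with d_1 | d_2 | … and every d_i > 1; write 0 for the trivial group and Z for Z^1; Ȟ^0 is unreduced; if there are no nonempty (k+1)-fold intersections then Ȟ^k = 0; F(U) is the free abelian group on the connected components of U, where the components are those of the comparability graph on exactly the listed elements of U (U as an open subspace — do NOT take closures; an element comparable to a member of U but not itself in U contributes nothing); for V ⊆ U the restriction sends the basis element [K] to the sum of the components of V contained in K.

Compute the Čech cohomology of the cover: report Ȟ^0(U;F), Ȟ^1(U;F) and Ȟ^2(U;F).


nerve simplices:
  V1={{t6},{t1,t6},{t3,t6},{t1,t3,t6}} V2={{t2},{t1,t2},{t2,t3},{t2,t4},{t1,t2,t3},{t1,t2,t4}} V3={{t4},{t5},{t1,t4},{t2,t4},{t1,t2,t4}} V4={{t3},{t1,t3},{t2,t3},{t3,t6},{t1,t2,t3},{t1,t3,t6}} V5={{t1},{t1,t2},{t1,t3},{t1,t4},{t1,t6},{t1,t2,t3},{t1,t2,t4},{t1,t3,t6}}
  V14={{t3,t6},{t1,t3,t6}} V15={{t1,t6},{t1,t3,t6}} V23={{t2,t4},{t1,t2,t4}} V24={{t2,t3},{t1,t2,t3}} V25={{t1,t2},{t1,t2,t3},{t1,t2,t4}} V35={{t1,t4},{t1,t2,t4}} V45={{t1,t3},{t1,t2,t3},{t1,t3,t6}}
  V145={{t1,t3,t6}} V235={{t1,t2,t4}} V245={{t1,t2,t3}}
components per intersection:
  V1: {{t6},{t1,t6},{t3,t6},{t1,t3,t6}}
  V2: {{t2},{t1,t2},{t2,t3},{t2,t4},{t1,t2,t3},{t1,t2,t4}}
  V3: {{t4},{t1,t4},{t2,t4},{t1,t2,t4}} {{t5}}
  V4: {{t3},{t1,t3},{t2,t3},{t3,t6},{t1,t2,t3},{t1,t3,t6}}
  V5: {{t1},{t1,t2},{t1,t3},{t1,t4},{t1,t6},{t1,t2,t3},{t1,t2,t4},{t1,t3,t6}}
  V14: {{t3,t6},{t1,t3,t6}}
  V15: {{t1,t6},{t1,t3,t6}}
  V23: {{t2,t4},{t1,t2,t4}}
  V24: {{t2,t3},{t1,t2,t3}}
  V25: {{t1,t2},{t1,t2,t3},{t1,t2,t4}}
  V35: {{t1,t4},{t1,t2,t4}}
  V45: {{t1,t3},{t1,t2,t3},{t1,t3,t6}}
  V145: {{t1,t3,t6}}
  V235: {{t1,t2,t4}}
  V245: {{t1,t2,t3}}
C dims 6,7,3; δ0: rk 4, SNF 1^4; δ1: rk 3, SNF 1^3
degree 0: 6−4−0 = 2 → Ȟ^0 ≅ Z^2
degree 1: 7−3−4 = 0 → Ȟ^1 ≅ 0
degree 2: 3−0−3 = 0 → Ȟ^2 ≅ 0

Ȟ^0 ≅ Z^2,  Ȟ^1 ≅ 0,  Ȟ^2 ≅ 0


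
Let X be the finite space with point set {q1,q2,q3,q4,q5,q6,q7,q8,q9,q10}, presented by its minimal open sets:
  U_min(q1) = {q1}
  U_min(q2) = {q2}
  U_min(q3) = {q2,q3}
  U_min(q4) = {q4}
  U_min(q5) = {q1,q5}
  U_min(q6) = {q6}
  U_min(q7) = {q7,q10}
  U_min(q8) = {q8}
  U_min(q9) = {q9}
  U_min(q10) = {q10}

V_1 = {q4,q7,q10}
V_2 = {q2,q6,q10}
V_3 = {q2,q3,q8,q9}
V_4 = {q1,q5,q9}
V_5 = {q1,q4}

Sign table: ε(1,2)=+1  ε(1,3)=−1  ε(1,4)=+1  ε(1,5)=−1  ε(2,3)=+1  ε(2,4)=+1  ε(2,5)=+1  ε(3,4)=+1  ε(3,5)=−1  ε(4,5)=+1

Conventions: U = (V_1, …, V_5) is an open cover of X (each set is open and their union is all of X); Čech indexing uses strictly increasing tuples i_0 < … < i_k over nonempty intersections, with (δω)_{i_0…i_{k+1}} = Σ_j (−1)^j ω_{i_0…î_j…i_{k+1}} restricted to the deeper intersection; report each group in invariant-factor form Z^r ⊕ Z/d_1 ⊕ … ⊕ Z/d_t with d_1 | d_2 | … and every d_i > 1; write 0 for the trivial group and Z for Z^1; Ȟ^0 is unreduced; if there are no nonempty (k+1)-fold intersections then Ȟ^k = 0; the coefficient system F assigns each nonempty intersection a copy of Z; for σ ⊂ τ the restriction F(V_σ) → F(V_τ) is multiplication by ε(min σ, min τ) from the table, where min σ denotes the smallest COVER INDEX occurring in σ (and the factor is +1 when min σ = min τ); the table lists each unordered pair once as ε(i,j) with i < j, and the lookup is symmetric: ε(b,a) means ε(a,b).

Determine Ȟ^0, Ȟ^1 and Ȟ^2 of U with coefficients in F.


Ȟ^0 = 0, Ȟ^1 = Z/2, Ȟ^2 = 0

cover nerve:
  V12={q10} V15={q4} V23={q2} V34={q9} V45={q1}
C dims 5,5; δ0: rk 5, SNF 1^4·2
Ȟ^0: (5−5)−0=0 ⇒ 0
Ȟ^1: (5−0)−5=0 plus torsion [2] ⇒ Z/2
Ȟ^2: (0−0)−0=0 ⇒ 0


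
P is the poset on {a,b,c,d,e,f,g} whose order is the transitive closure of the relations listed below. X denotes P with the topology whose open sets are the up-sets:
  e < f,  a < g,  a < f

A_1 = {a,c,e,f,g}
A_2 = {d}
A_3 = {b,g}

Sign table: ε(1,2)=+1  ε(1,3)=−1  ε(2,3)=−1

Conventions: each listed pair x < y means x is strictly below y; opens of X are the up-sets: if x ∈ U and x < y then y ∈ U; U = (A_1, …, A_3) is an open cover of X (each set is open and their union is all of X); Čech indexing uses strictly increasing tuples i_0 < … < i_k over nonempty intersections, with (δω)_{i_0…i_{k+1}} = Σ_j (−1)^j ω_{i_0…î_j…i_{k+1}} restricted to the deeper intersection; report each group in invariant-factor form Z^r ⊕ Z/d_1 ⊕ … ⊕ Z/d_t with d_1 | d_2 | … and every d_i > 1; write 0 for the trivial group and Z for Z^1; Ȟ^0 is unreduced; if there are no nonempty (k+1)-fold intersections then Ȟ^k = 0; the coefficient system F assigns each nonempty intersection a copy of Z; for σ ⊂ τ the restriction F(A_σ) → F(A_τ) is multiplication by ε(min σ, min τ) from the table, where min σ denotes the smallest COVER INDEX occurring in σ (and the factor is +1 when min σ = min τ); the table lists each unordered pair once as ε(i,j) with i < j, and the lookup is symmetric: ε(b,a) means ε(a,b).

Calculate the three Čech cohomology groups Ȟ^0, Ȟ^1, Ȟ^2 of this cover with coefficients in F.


nerve of the cover:
  A13={g}
C dims 3,1; δ0: rk 1, SNF 1^1
Ȟ^0 = (3 − 1) − 0 = 2, so Ȟ^0 ≅ Z^2
Ȟ^1 = (1 − 0) − 1 = 0, so Ȟ^1 ≅ 0
Ȟ^2 = (0 − 0) − 0 = 0, so Ȟ^2 ≅ 0

Ȟ^0(U;F) ≅ Z^2, Ȟ^1(U;F) ≅ 0, Ȟ^2(U;F) ≅ 0


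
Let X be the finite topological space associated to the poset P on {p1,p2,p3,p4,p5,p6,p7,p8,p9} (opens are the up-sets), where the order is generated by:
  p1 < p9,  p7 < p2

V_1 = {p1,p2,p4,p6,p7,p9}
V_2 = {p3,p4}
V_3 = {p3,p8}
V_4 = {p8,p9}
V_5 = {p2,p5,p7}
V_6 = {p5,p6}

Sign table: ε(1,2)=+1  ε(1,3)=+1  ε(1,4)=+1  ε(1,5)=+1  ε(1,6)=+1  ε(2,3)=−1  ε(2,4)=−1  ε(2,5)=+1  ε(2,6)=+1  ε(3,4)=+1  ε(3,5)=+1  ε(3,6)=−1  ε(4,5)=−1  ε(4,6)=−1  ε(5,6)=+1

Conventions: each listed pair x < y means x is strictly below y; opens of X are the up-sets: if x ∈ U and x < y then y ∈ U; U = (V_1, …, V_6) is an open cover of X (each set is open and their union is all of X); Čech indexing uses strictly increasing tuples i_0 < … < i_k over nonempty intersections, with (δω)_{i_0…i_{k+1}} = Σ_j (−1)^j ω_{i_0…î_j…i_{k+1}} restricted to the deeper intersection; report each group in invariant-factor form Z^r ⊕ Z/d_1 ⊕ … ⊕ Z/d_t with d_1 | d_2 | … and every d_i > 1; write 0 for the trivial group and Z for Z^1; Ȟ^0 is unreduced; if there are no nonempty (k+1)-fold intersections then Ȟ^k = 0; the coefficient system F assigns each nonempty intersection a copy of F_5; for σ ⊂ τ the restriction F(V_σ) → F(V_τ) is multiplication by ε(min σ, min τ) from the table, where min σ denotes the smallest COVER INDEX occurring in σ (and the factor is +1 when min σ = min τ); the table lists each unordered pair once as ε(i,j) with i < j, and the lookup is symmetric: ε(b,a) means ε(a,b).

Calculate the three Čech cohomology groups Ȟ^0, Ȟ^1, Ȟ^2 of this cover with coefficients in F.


Ȟ^0 = 0, Ȟ^1 = Z/5, Ȟ^2 = 0

nonempty overlaps:
  V12={p4} V14={p9} V15={p2,p7} V16={p6} V23={p3} V34={p8} V56={p5}
C dims 6,7; δ0: rk_F5 6
degree 0: 6−6−0 = 0 → Ȟ^0 ≅ 0
degree 1: 7−0−6 = 1 → Ȟ^1 ≅ Z/5
degree 2: 0−0−0 = 0 → Ȟ^2 ≅ 0


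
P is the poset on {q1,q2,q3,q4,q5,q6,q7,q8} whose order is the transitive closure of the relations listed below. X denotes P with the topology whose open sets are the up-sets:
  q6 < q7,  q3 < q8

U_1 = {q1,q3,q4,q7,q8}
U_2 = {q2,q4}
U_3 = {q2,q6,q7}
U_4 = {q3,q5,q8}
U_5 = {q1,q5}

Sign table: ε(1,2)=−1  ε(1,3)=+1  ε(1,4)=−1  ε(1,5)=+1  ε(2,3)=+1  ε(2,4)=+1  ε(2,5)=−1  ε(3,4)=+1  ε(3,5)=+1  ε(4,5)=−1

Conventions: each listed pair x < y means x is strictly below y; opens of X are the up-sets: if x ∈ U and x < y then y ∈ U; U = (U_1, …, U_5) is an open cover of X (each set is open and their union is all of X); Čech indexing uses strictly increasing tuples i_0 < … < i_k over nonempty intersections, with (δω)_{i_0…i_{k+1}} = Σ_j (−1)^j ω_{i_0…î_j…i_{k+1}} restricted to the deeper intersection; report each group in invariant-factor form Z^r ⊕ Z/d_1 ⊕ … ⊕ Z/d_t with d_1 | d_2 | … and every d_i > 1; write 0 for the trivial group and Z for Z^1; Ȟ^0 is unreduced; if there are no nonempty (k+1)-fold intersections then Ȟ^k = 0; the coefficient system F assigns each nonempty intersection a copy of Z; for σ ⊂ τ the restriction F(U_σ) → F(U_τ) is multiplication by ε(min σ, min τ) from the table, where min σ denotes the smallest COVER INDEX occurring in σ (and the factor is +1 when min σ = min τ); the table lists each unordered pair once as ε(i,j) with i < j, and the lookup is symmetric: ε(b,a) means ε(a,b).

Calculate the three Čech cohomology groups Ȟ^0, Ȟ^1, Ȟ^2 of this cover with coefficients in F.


nerve of the cover:
  U12={q4} U13={q7} U14={q3,q8} U15={q1} U23={q2} U45={q5}
C dims 5,6; δ0: rk 5, SNF 1^4·2
Ȟ^0 = (5 − 5) − 0 = 0, so Ȟ^0 ≅ 0
Ȟ^1 = (6 − 0) − 5 = 1 plus torsion [2], so Ȟ^1 ≅ Z ⊕ Z/2
Ȟ^2 = (0 − 0) − 0 = 0, so Ȟ^2 ≅ 0

Ȟ^0 ≅ 0; Ȟ^1 ≅ Z ⊕ Z/2; Ȟ^2 ≅ 0


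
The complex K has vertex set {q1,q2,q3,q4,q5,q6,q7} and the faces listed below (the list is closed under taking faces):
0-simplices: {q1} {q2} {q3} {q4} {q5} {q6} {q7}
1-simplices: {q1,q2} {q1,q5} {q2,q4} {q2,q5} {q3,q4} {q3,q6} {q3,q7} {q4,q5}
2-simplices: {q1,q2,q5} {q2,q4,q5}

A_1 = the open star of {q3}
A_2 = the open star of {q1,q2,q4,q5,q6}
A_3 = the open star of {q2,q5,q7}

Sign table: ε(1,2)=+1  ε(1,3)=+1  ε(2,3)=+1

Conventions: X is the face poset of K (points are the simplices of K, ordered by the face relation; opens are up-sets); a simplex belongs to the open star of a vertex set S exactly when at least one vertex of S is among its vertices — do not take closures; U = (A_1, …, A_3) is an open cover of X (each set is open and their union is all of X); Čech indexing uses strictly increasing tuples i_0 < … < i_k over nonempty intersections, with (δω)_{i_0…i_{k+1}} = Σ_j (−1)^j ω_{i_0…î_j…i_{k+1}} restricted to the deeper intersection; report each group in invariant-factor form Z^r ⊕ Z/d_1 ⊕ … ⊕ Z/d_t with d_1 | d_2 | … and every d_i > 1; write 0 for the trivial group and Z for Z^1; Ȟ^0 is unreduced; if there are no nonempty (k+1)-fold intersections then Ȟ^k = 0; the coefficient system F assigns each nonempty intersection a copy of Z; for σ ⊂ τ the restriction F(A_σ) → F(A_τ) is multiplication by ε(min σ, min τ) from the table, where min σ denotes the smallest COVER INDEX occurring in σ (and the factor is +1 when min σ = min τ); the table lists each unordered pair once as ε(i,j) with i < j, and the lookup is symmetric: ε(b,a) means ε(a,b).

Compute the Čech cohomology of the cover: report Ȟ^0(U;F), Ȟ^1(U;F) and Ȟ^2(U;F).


Ȟ^0 = Z,  Ȟ^1 = Z,  Ȟ^2 = 0

nerve of the cover:
  A1={{q3},{q3,q4},{q3,q6},{q3,q7}} A2={{q1},{q2},{q4},{q5},{q6},{q1,q2},{q1,q5},{q2,q4},{q2,q5},{q3,q4},{q3,q6},{q4,q5},{q1,q2,q5},{q2,q4,q5}} A3={{q2},{q5},{q7},{q1,q2},{q1,q5},{q2,q4},{q2,q5},{q3,q7},{q4,q5},{q1,q2,q5},{q2,q4,q5}}
  A12={{q3,q4},{q3,q6}} A13={{q3,q7}} A23={{q2},{q5},{q1,q2},{q1,q5},{q2,q4},{q2,q5},{q4,q5},{q1,q2,q5},{q2,q4,q5}}
C dims 3,3; δ0: rk 2, SNF 1^2
Ȟ^0 = (3 − 2) − 0 = 1, so Ȟ^0 ≅ Z
Ȟ^1 = (3 − 0) − 2 = 1, so Ȟ^1 ≅ Z
Ȟ^2 = (0 − 0) − 0 = 0, so Ȟ^2 ≅ 0


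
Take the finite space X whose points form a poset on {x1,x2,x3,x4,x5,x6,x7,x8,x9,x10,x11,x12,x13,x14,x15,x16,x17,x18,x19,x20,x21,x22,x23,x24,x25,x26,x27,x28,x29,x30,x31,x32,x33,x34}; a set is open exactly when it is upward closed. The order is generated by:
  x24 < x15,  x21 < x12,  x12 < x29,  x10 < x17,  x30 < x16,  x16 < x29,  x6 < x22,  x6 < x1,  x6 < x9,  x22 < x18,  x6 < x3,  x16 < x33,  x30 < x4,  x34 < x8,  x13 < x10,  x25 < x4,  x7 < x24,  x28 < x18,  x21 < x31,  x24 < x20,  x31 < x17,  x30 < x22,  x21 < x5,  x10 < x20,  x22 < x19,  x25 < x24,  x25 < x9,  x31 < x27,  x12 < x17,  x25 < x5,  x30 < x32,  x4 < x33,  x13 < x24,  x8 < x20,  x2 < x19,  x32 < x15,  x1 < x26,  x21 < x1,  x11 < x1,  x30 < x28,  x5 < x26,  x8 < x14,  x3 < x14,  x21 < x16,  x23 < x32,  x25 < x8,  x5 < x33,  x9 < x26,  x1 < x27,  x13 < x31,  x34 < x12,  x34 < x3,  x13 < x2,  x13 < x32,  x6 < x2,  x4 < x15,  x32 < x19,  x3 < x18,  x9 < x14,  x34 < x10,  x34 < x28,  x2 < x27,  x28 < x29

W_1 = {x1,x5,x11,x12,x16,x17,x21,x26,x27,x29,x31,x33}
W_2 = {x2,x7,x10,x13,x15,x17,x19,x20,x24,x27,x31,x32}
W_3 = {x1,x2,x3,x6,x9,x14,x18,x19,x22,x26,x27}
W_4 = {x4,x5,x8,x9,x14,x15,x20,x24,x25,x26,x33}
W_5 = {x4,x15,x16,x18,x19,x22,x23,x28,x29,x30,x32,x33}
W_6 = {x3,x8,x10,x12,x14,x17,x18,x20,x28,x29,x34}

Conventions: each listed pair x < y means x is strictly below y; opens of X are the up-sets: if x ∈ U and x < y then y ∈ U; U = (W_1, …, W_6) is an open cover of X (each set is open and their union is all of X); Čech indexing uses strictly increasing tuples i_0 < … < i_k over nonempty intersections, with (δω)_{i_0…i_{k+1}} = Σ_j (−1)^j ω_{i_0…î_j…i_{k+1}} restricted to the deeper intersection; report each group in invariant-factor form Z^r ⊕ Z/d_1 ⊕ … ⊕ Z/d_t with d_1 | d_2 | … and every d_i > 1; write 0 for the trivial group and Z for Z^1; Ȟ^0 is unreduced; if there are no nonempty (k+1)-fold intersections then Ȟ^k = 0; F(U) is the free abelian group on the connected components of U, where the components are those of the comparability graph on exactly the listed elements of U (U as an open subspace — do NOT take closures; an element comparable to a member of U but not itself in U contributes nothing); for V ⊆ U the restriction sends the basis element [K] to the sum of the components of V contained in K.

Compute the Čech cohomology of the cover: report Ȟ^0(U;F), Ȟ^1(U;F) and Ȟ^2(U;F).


Ȟ^0(U;F) ≅ Z, Ȟ^1(U;F) ≅ 0 and Ȟ^2(U;F) ≅ Z/2

nerve of the cover:
  W12={x17,x27,x31} W13={x1,x26,x27} W14={x5,x26,x33} W15={x16,x29,x33} W16={x12,x17,x29} W23={x2,x19,x27} W24={x15,x20,x24} W25={x15,x19,x32} W26={x10,x17,x20} W34={x9,x14,x26} W35={x18,x19,x22} W36={x3,x14,x18} W45={x4,x15,x33} W46={x8,x14,x20} W56={x18,x28,x29}
  W123={x27} W126={x17} W134={x26} W145={x33} W156={x29} W235={x19} W245={x15} W246={x20} W346={x14} W356={x18}
components per intersection:
  W1: {x1,x5,x11,x12,x16,x17,x21,x26,x27,x29,x31,x33}
  W2: {x2,x7,x10,x13,x15,x17,x19,x20,x24,x27,x31,x32}
  W3: {x1,x2,x3,x6,x9,x14,x18,x19,x22,x26,x27}
  W4: {x4,x5,x8,x9,x14,x15,x20,x24,x25,x26,x33}
  W5: {x4,x15,x16,x18,x19,x22,x23,x28,x29,x30,x32,x33}
  W6: {x3,x8,x10,x12,x14,x17,x18,x20,x28,x29,x34}
  W12: {x17,x27,x31}
  W13: {x1,x26,x27}
  W14: {x5,x26,x33}
  W15: {x16,x29,x33}
  W16: {x12,x17,x29}
  W23: {x2,x19,x27}
  W24: {x15,x20,x24}
  W25: {x15,x19,x32}
  W26: {x10,x17,x20}
  W34: {x9,x14,x26}
  W35: {x18,x19,x22}
  W36: {x3,x14,x18}
  W45: {x4,x15,x33}
  W46: {x8,x14,x20}
  W56: {x18,x28,x29}
  W123: {x27}
  W126: {x17}
  W134: {x26}
  W145: {x33}
  W156: {x29}
  W235: {x19}
  W245: {x15}
  W246: {x20}
  W346: {x14}
  W356: {x18}
C dims 6,15,10; δ0: rk 5, SNF 1^5; δ1: rk 10, SNF 1^9·2
Ȟ^0 = (6 − 5) − 0 = 1, so Ȟ^0 ≅ Z
Ȟ^1 = (15 − 10) − 5 = 0, so Ȟ^1 ≅ 0
Ȟ^2 = (10 − 0) − 10 = 0 plus torsion [2], so Ȟ^2 ≅ Z/2


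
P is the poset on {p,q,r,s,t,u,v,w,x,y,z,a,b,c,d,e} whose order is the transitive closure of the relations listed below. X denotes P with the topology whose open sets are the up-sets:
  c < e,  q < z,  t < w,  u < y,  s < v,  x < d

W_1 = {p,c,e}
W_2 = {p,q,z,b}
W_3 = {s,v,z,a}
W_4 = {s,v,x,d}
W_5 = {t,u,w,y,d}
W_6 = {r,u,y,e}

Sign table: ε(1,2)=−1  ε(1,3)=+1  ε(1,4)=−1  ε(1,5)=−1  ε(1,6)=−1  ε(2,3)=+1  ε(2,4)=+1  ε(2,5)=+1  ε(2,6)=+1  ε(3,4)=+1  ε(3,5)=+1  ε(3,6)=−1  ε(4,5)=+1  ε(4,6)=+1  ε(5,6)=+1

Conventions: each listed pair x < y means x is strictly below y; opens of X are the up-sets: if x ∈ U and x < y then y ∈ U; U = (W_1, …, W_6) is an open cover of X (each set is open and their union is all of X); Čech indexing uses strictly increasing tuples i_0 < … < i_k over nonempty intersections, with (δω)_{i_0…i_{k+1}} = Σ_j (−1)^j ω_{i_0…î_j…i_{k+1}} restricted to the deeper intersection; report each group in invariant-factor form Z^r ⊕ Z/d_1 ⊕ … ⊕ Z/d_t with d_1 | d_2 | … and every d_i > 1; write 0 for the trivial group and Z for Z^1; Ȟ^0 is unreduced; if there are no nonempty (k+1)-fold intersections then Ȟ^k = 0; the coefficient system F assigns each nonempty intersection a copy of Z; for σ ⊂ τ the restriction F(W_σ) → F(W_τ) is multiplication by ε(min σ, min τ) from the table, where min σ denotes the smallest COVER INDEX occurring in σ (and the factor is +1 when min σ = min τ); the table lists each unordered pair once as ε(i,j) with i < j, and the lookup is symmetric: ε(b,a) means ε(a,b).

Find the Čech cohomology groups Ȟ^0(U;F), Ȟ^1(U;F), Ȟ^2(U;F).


intersection data:
  W12={p} W16={e} W23={z} W34={s,v} W45={d} W56={u,y}
C dims 6,6; δ0: rk 5, SNF 1^5
Ȟ^0 = (6 − 5) − 0 = 1, so Ȟ^0 ≅ Z
Ȟ^1 = (6 − 0) − 5 = 1, so Ȟ^1 ≅ Z
Ȟ^2 = (0 − 0) − 0 = 0, so Ȟ^2 ≅ 0

Ȟ^0(U;F) ≅ Z,  Ȟ^1(U;F) ≅ Z,  Ȟ^2(U;F) ≅ 0


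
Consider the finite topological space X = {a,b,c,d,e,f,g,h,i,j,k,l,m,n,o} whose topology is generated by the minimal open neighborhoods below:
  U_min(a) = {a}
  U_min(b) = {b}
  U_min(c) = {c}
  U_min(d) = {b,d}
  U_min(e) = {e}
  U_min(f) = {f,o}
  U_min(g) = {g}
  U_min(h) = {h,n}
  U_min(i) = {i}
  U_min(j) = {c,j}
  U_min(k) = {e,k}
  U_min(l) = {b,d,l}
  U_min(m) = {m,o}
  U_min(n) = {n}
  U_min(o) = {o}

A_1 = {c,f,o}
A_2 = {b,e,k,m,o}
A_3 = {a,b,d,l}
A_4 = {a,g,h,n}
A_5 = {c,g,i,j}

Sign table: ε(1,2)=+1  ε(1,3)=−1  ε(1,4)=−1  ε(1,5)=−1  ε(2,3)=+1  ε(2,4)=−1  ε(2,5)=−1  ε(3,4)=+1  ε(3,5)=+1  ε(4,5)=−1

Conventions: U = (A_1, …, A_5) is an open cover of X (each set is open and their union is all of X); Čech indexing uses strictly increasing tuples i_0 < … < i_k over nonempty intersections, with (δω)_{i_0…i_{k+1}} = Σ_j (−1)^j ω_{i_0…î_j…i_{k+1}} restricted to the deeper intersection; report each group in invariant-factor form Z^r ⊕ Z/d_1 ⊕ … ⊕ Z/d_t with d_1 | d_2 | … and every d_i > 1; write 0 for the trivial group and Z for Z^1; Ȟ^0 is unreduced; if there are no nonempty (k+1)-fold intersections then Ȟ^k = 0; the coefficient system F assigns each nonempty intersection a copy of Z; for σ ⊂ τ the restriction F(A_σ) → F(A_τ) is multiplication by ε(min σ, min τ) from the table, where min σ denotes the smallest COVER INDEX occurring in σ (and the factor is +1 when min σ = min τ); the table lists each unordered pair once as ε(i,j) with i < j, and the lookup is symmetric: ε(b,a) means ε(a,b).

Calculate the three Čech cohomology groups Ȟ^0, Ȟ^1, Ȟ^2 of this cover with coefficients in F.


cover nerve:
  A12={o} A15={c} A23={b} A34={a} A45={g}
C dims 5,5; δ0: rk 4, SNF 1^4
Ȟ^0: (5−4)−0=1 ⇒ Z
Ȟ^1: (5−0)−4=1 ⇒ Z
Ȟ^2: (0−0)−0=0 ⇒ 0

Ȟ^0(U;F) ≅ Z, Ȟ^1(U;F) ≅ Z, Ȟ^2(U;F) ≅ 0


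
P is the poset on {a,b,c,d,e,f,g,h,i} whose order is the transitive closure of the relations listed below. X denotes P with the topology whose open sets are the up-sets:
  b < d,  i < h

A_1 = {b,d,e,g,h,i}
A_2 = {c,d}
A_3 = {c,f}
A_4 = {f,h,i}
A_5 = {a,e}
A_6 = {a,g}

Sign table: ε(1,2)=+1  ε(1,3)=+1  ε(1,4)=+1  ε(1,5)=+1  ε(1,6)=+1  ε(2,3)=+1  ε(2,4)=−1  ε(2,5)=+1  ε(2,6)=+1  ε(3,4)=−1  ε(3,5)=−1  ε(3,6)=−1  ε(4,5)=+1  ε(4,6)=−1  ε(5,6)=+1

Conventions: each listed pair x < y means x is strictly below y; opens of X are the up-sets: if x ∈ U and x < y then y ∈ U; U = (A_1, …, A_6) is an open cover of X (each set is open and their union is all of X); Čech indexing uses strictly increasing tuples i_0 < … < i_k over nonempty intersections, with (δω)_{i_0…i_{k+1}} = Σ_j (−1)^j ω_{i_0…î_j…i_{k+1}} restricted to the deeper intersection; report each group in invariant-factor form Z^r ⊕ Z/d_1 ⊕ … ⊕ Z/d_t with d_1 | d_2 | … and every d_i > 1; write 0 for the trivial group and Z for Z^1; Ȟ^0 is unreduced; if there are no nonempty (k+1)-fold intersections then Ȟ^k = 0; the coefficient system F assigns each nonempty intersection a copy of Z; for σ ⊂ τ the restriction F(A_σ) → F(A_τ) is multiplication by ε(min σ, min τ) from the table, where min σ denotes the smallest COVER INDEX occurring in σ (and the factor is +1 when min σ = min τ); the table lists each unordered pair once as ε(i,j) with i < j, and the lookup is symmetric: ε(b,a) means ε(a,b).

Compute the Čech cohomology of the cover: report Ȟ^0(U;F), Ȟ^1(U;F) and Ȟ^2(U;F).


nerve simplices:
  A12={d} A14={h,i} A15={e} A16={g} A23={c} A34={f} A56={a}
C dims 6,7; δ0: rk 6, SNF 1^5·2
degree 0: 6−6−0 = 0 → Ȟ^0 ≅ 0
degree 1: 7−0−6 = 1 plus torsion [2] → Ȟ^1 ≅ Z ⊕ Z/2
degree 2: 0−0−0 = 0 → Ȟ^2 ≅ 0

Ȟ^0 ≅ 0, Ȟ^1 ≅ Z ⊕ Z/2 and Ȟ^2 ≅ 0


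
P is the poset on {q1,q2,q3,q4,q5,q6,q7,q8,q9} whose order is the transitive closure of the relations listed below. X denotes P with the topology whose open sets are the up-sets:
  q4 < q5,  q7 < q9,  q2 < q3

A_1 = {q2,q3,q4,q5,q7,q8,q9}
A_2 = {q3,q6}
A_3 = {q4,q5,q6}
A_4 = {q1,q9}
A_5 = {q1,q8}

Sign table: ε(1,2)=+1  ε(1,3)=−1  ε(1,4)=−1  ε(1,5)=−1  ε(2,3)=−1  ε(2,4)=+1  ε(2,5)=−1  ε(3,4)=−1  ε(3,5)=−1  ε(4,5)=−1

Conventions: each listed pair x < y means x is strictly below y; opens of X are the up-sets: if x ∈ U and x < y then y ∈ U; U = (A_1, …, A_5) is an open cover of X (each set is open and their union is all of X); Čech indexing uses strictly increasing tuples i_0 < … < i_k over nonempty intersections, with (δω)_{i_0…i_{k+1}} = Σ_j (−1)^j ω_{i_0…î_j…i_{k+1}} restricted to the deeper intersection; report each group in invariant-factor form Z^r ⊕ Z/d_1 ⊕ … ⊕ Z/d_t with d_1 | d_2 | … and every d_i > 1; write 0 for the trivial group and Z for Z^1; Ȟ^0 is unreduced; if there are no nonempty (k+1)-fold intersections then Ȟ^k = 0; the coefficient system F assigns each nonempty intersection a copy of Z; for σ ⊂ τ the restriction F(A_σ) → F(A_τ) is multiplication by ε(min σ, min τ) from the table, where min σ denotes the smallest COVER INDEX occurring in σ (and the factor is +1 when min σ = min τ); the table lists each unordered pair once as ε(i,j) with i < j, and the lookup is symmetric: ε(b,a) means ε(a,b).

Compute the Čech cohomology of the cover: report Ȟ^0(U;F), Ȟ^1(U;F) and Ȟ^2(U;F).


nonempty overlaps:
  A12={q3} A13={q4,q5} A14={q9} A15={q8} A23={q6} A45={q1}
C dims 5,6; δ0: rk 5, SNF 1^4·2
degree 0: 5−5−0 = 0 → Ȟ^0 ≅ 0
degree 1: 6−0−5 = 1 plus torsion [2] → Ȟ^1 ≅ Z ⊕ Z/2
degree 2: 0−0−0 = 0 → Ȟ^2 ≅ 0

Ȟ^0 = 0,  Ȟ^1 = Z ⊕ Z/2,  Ȟ^2 = 0


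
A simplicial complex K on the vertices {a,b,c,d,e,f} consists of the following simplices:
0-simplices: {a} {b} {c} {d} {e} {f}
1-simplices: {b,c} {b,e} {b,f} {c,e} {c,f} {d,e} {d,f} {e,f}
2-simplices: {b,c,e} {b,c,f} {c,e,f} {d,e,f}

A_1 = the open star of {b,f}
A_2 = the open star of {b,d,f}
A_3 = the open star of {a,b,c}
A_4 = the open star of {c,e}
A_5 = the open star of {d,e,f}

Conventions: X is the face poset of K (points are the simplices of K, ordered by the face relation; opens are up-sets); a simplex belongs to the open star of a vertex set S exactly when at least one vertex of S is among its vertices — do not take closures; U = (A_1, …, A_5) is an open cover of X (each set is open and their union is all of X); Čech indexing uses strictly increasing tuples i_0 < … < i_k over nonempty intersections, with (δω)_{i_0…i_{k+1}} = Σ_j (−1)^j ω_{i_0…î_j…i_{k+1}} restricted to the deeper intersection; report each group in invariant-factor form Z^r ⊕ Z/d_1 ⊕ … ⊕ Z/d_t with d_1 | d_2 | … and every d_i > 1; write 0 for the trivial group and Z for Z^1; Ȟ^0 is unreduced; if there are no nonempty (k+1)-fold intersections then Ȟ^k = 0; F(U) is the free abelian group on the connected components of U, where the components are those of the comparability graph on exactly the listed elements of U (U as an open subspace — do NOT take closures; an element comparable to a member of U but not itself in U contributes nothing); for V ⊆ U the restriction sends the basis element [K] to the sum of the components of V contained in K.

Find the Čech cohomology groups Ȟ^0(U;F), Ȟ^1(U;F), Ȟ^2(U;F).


Ȟ^0 ≅ Z^2, Ȟ^1 ≅ 0 and Ȟ^2 ≅ 0

intersection data:
  A1={{b},{f},{b,c},{b,e},{b,f},{c,f},{d,f},{e,f},{b,c,e},{b,c,f},{c,e,f},{d,e,f}} A2={{b},{d},{f},{b,c},{b,e},{b,f},{c,f},{d,e},{d,f},{e,f},{b,c,e},{b,c,f},{c,e,f},{d,e,f}} A3={{a},{b},{c},{b,c},{b,e},{b,f},{c,e},{c,f},{b,c,e},{b,c,f},{c,e,f}} A4={{c},{e},{b,c},{b,e},{c,e},{c,f},{d,e},{e,f},{b,c,e},{b,c,f},{c,e,f},{d,e,f}} A5={{d},{e},{f},{b,e},{b,f},{c,e},{c,f},{d,e},{d,f},{e,f},{b,c,e},{b,c,f},{c,e,f},{d,e,f}}
  A12={{b},{f},{b,c},{b,e},{b,f},{c,f},{d,f},{e,f},{b,c,e},{b,c,f},{c,e,f},{d,e,f}} A13={{b},{b,c},{b,e},{b,f},{c,f},{b,c,e},{b,c,f},{c,e,f}} A14={{b,c},{b,e},{c,f},{e,f},{b,c,e},{b,c,f},{c,e,f},{d,e,f}} A15={{f},{b,e},{b,f},{c,f},{d,f},{e,f},{b,c,e},{b,c,f},{c,e,f},{d,e,f}} A23={{b},{b,c},{b,e},{b,f},{c,f},{b,c,e},{b,c,f},{c,e,f}} A24={{b,c},{b,e},{c,f},{d,e},{e,f},{b,c,e},{b,c,f},{c,e,f},{d,e,f}} A25={{d},{f},{b,e},{b,f},{c,f},{d,e},{d,f},{e,f},{b,c,e},{b,c,f},{c,e,f},{d,e,f}} A34={{c},{b,c},{b,e},{c,e},{c,f},{b,c,e},{b,c,f},{c,e,f}} A35={{b,e},{b,f},{c,e},{c,f},{b,c,e},{b,c,f},{c,e,f}} A45={{e},{b,e},{c,e},{c,f},{d,e},{e,f},{b,c,e},{b,c,f},{c,e,f},{d,e,f}}
  A123={{b},{b,c},{b,e},{b,f},{c,f},{b,c,e},{b,c,f},{c,e,f}} A124={{b,c},{b,e},{c,f},{e,f},{b,c,e},{b,c,f},{c,e,f},{d,e,f}} A125={{f},{b,e},{b,f},{c,f},{d,f},{e,f},{b,c,e},{b,c,f},{c,e,f},{d,e,f}} A134={{b,c},{b,e},{c,f},{b,c,e},{b,c,f},{c,e,f}} A135={{b,e},{b,f},{c,f},{b,c,e},{b,c,f},{c,e,f}} A145={{b,e},{c,f},{e,f},{b,c,e},{b,c,f},{c,e,f},{d,e,f}} A234={{b,c},{b,e},{c,f},{b,c,e},{b,c,f},{c,e,f}} A235={{b,e},{b,f},{c,f},{b,c,e},{b,c,f},{c,e,f}} A245={{b,e},{c,f},{d,e},{e,f},{b,c,e},{b,c,f},{c,e,f},{d,e,f}} A345={{b,e},{c,e},{c,f},{b,c,e},{b,c,f},{c,e,f}}
  A1234={{b,c},{b,e},{c,f},{b,c,e},{b,c,f},{c,e,f}} A1235={{b,e},{b,f},{c,f},{b,c,e},{b,c,f},{c,e,f}} A1245={{b,e},{c,f},{e,f},{b,c,e},{b,c,f},{c,e,f},{d,e,f}} A1345={{b,e},{c,f},{b,c,e},{b,c,f},{c,e,f}} A2345={{b,e},{c,f},{b,c,e},{b,c,f},{c,e,f}}
  A12345={{b,e},{c,f},{b,c,e},{b,c,f},{c,e,f}}
components per intersection:
  A1: {{b},{f},{b,c},{b,e},{b,f},{c,f},{d,f},{e,f},{b,c,e},{b,c,f},{c,e,f},{d,e,f}}
  A2: {{b},{d},{f},{b,c},{b,e},{b,f},{c,f},{d,e},{d,f},{e,f},{b,c,e},{b,c,f},{c,e,f},{d,e,f}}
  A3: {{a}} {{b},{c},{b,c},{b,e},{b,f},{c,e},{c,f},{b,c,e},{b,c,f},{c,e,f}}
  A4: {{c},{e},{b,c},{b,e},{c,e},{c,f},{d,e},{e,f},{b,c,e},{b,c,f},{c,e,f},{d,e,f}}
  A5: {{d},{e},{f},{b,e},{b,f},{c,e},{c,f},{d,e},{d,f},{e,f},{b,c,e},{b,c,f},{c,e,f},{d,e,f}}
  A12: {{b},{f},{b,c},{b,e},{b,f},{c,f},{d,f},{e,f},{b,c,e},{b,c,f},{c,e,f},{d,e,f}}
  A13: {{b},{b,c},{b,e},{b,f},{c,f},{b,c,e},{b,c,f},{c,e,f}}
  A14: {{b,c},{b,e},{c,f},{e,f},{b,c,e},{b,c,f},{c,e,f},{d,e,f}}
  A15: {{f},{b,f},{c,f},{d,f},{e,f},{b,c,f},{c,e,f},{d,e,f}} {{b,e},{b,c,e}}
  A23: {{b},{b,c},{b,e},{b,f},{c,f},{b,c,e},{b,c,f},{c,e,f}}
  A24: {{b,c},{b,e},{c,f},{d,e},{e,f},{b,c,e},{b,c,f},{c,e,f},{d,e,f}}
  A25: {{d},{f},{b,f},{c,f},{d,e},{d,f},{e,f},{b,c,f},{c,e,f},{d,e,f}} {{b,e},{b,c,e}}
  A34: {{c},{b,c},{b,e},{c,e},{c,f},{b,c,e},{b,c,f},{c,e,f}}
  A35: {{b,e},{b,f},{c,e},{c,f},{b,c,e},{b,c,f},{c,e,f}}
  A45: {{e},{b,e},{c,e},{c,f},{d,e},{e,f},{b,c,e},{b,c,f},{c,e,f},{d,e,f}}
  A123: {{b},{b,c},{b,e},{b,f},{c,f},{b,c,e},{b,c,f},{c,e,f}}
  A124: {{b,c},{b,e},{c,f},{e,f},{b,c,e},{b,c,f},{c,e,f},{d,e,f}}
  A125: {{f},{b,f},{c,f},{d,f},{e,f},{b,c,f},{c,e,f},{d,e,f}} {{b,e},{b,c,e}}
  A134: {{b,c},{b,e},{c,f},{b,c,e},{b,c,f},{c,e,f}}
  A135: {{b,e},{b,c,e}} {{b,f},{c,f},{b,c,f},{c,e,f}}
  A145: {{b,e},{b,c,e}} {{c,f},{e,f},{b,c,f},{c,e,f},{d,e,f}}
  A234: {{b,c},{b,e},{c,f},{b,c,e},{b,c,f},{c,e,f}}
  A235: {{b,e},{b,c,e}} {{b,f},{c,f},{b,c,f},{c,e,f}}
  A245: {{b,e},{b,c,e}} {{c,f},{d,e},{e,f},{b,c,f},{c,e,f},{d,e,f}}
  A345: {{b,e},{c,e},{c,f},{b,c,e},{b,c,f},{c,e,f}}
  A1234: {{b,c},{b,e},{c,f},{b,c,e},{b,c,f},{c,e,f}}
  A1235: {{b,e},{b,c,e}} {{b,f},{c,f},{b,c,f},{c,e,f}}
  A1245: {{b,e},{b,c,e}} {{c,f},{e,f},{b,c,f},{c,e,f},{d,e,f}}
  A1345: {{b,e},{b,c,e}} {{c,f},{b,c,f},{c,e,f}}
  A2345: {{b,e},{b,c,e}} {{c,f},{b,c,f},{c,e,f}}
  A12345: {{b,e},{b,c,e}} {{c,f},{b,c,f},{c,e,f}}
C dims 6,12,15,9; δ0: rk 4, SNF 1^4; δ1: rk 8, SNF 1^8; δ2: rk 7, SNF 1^7
Ȟ^0 = (6 − 4) − 0 = 2, so Ȟ^0 ≅ Z^2
Ȟ^1 = (12 − 8) − 4 = 0, so Ȟ^1 ≅ 0
Ȟ^2 = (15 − 7) − 8 = 0, so Ȟ^2 ≅ 0


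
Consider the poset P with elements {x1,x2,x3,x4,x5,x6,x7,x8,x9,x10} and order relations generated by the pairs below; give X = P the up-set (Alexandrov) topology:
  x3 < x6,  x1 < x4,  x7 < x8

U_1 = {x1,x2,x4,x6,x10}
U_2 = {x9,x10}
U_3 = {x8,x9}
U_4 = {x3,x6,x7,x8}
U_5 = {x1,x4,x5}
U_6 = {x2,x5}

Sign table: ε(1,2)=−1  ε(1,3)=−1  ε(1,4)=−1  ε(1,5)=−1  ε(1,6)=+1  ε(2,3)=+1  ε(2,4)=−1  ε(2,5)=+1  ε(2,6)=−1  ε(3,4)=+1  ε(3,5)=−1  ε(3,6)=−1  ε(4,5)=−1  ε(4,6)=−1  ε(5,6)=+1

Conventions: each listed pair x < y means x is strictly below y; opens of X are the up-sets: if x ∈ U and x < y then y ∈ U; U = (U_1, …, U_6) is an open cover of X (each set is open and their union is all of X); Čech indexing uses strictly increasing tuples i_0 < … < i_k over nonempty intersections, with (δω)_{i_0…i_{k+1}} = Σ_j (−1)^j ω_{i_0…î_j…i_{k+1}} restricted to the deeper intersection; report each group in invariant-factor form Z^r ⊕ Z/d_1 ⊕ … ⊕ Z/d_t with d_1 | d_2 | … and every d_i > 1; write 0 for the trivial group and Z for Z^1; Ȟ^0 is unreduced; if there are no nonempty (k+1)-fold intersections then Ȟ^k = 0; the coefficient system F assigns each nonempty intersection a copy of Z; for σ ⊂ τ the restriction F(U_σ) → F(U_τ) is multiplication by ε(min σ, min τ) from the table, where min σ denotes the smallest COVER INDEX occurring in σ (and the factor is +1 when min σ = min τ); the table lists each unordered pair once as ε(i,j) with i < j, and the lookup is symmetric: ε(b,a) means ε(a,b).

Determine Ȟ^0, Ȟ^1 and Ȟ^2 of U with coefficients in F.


nonempty intersections:
  U12={x10} U14={x6} U15={x1,x4} U16={x2} U23={x9} U34={x8} U56={x5}
C dims 6,7; δ0: rk 6, SNF 1^5·2
Ȟ^0: (6−6)−0=0 ⇒ 0
Ȟ^1: (7−0)−6=1 plus torsion [2] ⇒ Z ⊕ Z/2
Ȟ^2: (0−0)−0=0 ⇒ 0

Ȟ^0 = 0,  Ȟ^1 = Z ⊕ Z/2,  Ȟ^2 = 0


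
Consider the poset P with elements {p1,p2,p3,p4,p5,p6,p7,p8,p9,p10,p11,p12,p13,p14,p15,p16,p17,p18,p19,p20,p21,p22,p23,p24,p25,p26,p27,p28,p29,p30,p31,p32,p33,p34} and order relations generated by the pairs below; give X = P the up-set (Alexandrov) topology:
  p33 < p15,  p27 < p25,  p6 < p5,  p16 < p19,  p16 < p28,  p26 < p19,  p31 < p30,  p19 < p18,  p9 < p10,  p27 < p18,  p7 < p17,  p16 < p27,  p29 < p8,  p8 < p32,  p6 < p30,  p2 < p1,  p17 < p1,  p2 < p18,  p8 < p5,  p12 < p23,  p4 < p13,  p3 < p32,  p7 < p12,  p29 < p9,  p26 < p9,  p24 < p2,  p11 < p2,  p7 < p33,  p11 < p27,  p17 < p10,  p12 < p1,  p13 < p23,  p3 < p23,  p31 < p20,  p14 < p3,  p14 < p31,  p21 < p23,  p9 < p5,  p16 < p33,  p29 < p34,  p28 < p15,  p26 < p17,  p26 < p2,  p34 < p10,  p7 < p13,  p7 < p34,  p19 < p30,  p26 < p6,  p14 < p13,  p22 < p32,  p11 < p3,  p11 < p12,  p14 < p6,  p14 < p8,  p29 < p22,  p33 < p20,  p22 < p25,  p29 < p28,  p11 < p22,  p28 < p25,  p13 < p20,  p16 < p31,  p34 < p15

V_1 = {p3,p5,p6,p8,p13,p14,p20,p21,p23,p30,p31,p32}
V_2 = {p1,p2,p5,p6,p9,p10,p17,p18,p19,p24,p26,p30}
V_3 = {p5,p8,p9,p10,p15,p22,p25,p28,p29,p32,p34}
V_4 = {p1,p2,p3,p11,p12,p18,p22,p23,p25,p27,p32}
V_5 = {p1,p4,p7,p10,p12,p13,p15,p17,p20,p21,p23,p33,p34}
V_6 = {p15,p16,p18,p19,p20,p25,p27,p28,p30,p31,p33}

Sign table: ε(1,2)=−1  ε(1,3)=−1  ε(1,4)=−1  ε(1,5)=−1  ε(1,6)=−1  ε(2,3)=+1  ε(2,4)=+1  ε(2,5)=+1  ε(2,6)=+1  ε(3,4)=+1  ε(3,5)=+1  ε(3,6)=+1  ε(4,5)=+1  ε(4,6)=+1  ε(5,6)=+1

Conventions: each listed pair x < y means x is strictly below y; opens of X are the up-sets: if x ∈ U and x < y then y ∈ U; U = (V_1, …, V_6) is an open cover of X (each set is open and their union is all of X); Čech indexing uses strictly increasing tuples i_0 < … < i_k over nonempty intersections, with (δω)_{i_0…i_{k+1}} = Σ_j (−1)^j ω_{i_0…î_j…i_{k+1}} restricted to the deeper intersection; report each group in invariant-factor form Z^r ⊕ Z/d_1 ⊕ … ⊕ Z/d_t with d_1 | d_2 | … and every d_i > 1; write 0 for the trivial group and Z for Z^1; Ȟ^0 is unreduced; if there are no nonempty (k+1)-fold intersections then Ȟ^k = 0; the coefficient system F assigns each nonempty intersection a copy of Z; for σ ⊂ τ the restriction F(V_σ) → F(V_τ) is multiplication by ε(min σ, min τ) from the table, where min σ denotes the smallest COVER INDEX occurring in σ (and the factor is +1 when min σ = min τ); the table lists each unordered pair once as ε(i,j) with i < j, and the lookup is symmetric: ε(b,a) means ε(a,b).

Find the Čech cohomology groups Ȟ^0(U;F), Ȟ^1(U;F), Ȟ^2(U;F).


Ȟ^0 = Z, Ȟ^1 = 0, Ȟ^2 = Z/2

nerve simplices:
  V12={p5,p6,p30} V13={p5,p8,p32} V14={p3,p23,p32} V15={p13,p20,p21,p23} V16={p20,p30,p31} V23={p5,p9,p10} V24={p1,p2,p18} V25={p1,p10,p17} V26={p18,p19,p30} V34={p22,p25,p32} V35={p10,p15,p34} V36={p15,p25,p28} V45={p1,p12,p23} V46={p18,p25,p27} V56={p15,p20,p33}
  V123={p5} V126={p30} V134={p32} V145={p23} V156={p20} V235={p10} V245={p1} V246={p18} V346={p25} V356={p15}
C dims 6,15,10; δ0: rk 5, SNF 1^5; δ1: rk 10, SNF 1^9·2
degree 0: 6−5−0 = 1 → Ȟ^0 ≅ Z
degree 1: 15−10−5 = 0 → Ȟ^1 ≅ 0
degree 2: 10−0−10 = 0 plus torsion [2] → Ȟ^2 ≅ Z/2


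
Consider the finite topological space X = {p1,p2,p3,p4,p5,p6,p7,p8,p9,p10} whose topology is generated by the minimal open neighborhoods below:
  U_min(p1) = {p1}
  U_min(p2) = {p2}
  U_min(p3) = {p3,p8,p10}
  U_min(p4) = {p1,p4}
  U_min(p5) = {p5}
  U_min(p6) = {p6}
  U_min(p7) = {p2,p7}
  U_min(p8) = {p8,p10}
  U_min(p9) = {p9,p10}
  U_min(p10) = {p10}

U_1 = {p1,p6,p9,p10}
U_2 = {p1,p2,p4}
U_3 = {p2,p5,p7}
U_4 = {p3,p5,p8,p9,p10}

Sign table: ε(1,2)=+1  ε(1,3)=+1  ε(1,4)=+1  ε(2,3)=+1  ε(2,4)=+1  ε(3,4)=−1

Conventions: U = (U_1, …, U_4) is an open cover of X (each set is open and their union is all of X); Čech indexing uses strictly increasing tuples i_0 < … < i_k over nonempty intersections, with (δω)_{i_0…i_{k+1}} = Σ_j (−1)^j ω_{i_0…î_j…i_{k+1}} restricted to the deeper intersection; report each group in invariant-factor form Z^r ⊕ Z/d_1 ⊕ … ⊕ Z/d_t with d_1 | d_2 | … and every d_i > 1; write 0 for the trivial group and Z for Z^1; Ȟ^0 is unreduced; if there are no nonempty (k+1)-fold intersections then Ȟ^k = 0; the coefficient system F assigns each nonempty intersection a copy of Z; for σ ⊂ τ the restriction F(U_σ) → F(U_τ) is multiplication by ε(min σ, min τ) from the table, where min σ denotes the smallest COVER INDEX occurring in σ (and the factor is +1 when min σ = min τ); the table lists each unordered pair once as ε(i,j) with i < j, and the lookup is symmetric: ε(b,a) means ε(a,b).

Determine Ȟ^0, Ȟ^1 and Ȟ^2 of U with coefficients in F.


nerve simplices:
  U12={p1} U14={p9,p10} U23={p2} U34={p5}
C dims 4,4; δ0: rk 4, SNF 1^3·2
degree 0: 4−4−0 = 0 → Ȟ^0 ≅ 0
degree 1: 4−0−4 = 0 plus torsion [2] → Ȟ^1 ≅ Z/2
degree 2: 0−0−0 = 0 → Ȟ^2 ≅ 0

Ȟ^0 = 0,  Ȟ^1 = Z/2,  Ȟ^2 = 0


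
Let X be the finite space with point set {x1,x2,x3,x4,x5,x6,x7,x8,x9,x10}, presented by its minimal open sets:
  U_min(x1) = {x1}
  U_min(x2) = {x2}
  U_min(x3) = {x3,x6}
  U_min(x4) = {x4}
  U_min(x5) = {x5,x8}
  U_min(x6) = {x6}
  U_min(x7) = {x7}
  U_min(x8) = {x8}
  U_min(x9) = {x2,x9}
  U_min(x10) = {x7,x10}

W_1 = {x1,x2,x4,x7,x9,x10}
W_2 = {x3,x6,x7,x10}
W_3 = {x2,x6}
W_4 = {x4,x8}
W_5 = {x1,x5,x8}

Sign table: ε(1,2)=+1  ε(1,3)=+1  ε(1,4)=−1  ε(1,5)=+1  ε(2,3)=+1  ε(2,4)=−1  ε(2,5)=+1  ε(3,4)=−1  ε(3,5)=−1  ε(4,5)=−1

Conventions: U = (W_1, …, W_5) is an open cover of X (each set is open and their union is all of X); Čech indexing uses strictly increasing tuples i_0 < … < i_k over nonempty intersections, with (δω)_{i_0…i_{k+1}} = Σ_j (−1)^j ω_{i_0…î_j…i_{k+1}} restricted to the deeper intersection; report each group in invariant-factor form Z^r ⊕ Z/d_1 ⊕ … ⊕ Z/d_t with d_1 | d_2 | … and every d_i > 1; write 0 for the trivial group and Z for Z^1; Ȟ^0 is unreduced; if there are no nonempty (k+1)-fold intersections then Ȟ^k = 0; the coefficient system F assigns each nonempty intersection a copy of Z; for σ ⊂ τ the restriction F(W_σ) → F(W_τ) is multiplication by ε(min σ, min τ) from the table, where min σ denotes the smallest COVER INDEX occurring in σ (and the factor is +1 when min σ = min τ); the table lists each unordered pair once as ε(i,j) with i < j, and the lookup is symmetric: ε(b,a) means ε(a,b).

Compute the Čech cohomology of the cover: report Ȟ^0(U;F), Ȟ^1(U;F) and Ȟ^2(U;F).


nonempty intersections:
  W12={x7,x10} W13={x2} W14={x4} W15={x1} W23={x6} W45={x8}
C dims 5,6; δ0: rk 4, SNF 1^4
Ȟ^0: (5−4)−0=1 ⇒ Z
Ȟ^1: (6−0)−4=2 ⇒ Z^2
Ȟ^2: (0−0)−0=0 ⇒ 0

Ȟ^0(U;F) ≅ Z, Ȟ^1(U;F) ≅ Z^2 and Ȟ^2(U;F) ≅ 0


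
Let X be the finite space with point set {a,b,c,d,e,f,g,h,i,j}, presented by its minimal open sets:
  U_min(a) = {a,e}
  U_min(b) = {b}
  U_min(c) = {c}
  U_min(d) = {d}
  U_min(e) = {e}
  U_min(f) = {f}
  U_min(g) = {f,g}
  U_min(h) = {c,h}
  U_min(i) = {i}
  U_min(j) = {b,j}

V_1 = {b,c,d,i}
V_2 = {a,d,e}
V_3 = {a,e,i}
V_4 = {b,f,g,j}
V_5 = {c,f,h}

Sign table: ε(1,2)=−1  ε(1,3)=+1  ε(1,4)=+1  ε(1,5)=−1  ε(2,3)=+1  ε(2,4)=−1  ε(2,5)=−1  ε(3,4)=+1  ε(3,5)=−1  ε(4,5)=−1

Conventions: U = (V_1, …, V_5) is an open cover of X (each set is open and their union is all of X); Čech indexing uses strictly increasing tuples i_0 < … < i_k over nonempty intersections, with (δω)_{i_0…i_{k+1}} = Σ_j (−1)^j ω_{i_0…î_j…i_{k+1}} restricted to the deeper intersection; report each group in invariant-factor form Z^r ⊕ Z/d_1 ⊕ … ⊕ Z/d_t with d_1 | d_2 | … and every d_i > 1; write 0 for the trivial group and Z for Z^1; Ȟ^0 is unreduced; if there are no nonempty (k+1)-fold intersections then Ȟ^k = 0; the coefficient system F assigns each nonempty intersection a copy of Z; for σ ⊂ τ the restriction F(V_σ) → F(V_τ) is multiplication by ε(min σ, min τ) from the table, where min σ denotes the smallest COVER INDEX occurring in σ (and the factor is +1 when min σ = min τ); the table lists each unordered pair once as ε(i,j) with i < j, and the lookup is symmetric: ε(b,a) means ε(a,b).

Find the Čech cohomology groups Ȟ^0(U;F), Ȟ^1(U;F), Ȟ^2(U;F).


intersection data:
  V12={d} V13={i} V14={b} V15={c} V23={a,e} V45={f}
C dims 5,6; δ0: rk 5, SNF 1^4·2
Ȟ^0 = (5 − 5) − 0 = 0, so Ȟ^0 ≅ 0
Ȟ^1 = (6 − 0) − 5 = 1 plus torsion [2], so Ȟ^1 ≅ Z ⊕ Z/2
Ȟ^2 = (0 − 0) − 0 = 0, so Ȟ^2 ≅ 0

Ȟ^0(U;F) ≅ 0, Ȟ^1(U;F) ≅ Z ⊕ Z/2 and Ȟ^2(U;F) ≅ 0
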